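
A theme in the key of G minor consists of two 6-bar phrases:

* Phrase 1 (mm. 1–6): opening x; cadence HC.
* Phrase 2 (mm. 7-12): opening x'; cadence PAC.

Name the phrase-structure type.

parallel period

Phrase 1 ends with a half cadence (weaker) and phrase 2 with a perfect authentic cadence (stronger): antecedent + consequent = a period.
The two phrases open with the same material (x / x'), so the period is parallel.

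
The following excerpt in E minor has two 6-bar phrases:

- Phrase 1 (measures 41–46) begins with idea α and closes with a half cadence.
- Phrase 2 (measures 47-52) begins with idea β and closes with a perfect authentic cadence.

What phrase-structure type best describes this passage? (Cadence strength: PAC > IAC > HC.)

Phrase 1 ends with a half cadence (weaker) and phrase 2 with a perfect authentic cadence (stronger): antecedent + consequent = a period.
The two phrases open with different material (α / β), so the period is contrasting.

contrasting period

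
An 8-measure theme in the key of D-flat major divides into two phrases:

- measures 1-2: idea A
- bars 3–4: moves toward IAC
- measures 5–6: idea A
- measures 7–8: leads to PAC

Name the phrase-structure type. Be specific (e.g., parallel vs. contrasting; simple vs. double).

parallel period

Phrase 1 ends with an imperfect authentic cadence (weaker) and phrase 2 with a perfect authentic cadence (stronger): antecedent + consequent = a period.
The two phrases open with the same material (A / A), so the period is parallel.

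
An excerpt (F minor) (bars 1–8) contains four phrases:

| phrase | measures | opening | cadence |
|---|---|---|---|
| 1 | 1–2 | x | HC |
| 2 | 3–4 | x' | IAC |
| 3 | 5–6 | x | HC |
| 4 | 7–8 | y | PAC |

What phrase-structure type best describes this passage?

Four phrases in two halves: the first half (mm. 1-4) ends with an imperfect authentic cadence, the second (mm. 5–8) with a perfect authentic cadence — a large antecedent–consequent pair, i.e. a double period.
Phrase 3 begins with the same material as phrase 1, making it parallel.

parallel double period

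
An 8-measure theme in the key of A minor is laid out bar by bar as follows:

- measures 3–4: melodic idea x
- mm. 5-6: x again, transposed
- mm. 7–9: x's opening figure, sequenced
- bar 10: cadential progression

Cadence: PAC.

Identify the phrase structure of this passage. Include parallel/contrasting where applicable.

sentence

Basic idea (mm. 3–4) + its repetition (measures 5-6) form the presentation; fragmentation and cadence (mm. 7-10) form the continuation — the 8-bar whole is a sentence.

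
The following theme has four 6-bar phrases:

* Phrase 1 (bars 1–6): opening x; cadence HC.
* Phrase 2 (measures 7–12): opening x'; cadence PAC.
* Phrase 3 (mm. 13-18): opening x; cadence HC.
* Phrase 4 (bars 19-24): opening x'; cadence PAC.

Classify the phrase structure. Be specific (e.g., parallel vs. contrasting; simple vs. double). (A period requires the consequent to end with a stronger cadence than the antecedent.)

repeated period

The cadence pattern HC–PAC–HC–PAC is weak–strong twice, and phrases 3–4 restate phrases 1–2: a period heard twice, not a double period (which would end weakly at phrase 2).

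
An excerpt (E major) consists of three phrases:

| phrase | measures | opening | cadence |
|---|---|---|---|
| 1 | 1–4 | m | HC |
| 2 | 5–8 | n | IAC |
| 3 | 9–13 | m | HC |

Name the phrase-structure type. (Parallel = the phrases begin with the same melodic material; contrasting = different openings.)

phrase group

The final phrase closes with a half cadence, which is not stronger than the preceding imperfect authentic cadence; the 3 phrases lack an overall antecedent–consequent design and so form a phrase group.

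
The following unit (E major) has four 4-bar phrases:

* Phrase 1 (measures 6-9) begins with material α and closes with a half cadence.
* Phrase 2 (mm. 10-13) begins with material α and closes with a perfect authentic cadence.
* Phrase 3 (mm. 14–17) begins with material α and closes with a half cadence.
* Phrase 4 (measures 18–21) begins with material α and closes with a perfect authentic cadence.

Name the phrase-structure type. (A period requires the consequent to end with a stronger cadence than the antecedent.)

The cadence pattern HC–PAC–HC–PAC is weak–strong twice, and phrases 3–4 restate phrases 1–2: a period heard twice, not a double period (which would end weakly at phrase 2).

repeated period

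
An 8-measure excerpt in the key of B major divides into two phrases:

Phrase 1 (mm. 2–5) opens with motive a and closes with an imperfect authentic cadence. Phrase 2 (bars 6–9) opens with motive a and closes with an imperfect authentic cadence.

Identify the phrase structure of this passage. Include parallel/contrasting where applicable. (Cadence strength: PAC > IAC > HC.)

repeated phrase

Both phrases have the same opening (a) and the same cadence (imperfect authentic cadence): the second is a restatement, not a consequent, so this is a repeated phrase rather than a period.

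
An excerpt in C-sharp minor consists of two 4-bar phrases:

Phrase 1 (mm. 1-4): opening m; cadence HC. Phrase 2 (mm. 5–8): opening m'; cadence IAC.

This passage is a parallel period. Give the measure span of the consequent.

The antecedent is the phrase ending with the weaker cadence (half cadence, phrase 1) and the consequent the one ending more conclusively (imperfect authentic cadence, phrase 2); the consequent is mm. 5-8.

measures 5–8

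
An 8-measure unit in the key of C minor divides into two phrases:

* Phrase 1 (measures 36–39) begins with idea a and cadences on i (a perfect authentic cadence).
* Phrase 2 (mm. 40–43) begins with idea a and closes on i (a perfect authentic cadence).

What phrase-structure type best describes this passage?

Both phrases have the same opening (a) and the same cadence (perfect authentic cadence): the second is a restatement, not a consequent, so this is a repeated phrase rather than a period.

repeated phrase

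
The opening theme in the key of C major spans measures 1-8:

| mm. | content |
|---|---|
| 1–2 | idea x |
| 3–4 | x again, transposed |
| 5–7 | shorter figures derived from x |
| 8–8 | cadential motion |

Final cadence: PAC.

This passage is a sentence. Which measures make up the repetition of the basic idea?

measures 3–4

The presentation of a sentence is the basic idea (mm. 1-2) plus its repetition (bars 3–4); the repetition of the basic idea is therefore mm. 3–4.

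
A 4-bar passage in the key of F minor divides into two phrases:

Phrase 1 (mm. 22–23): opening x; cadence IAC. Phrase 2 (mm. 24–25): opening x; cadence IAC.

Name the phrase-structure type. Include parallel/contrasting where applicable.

Both phrases have the same opening (x) and the same cadence (imperfect authentic cadence): the second is a restatement, not a consequent, so this is a repeated phrase rather than a period.

repeated phrase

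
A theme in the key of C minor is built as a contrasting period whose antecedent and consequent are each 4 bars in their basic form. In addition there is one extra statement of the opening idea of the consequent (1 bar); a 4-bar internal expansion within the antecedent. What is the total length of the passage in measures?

Basic contrasting period: 4 + 4 = 8 bars.
8 (basic form) + 1 (extra statement) + 4 (internal expansion) = 13.

13 measures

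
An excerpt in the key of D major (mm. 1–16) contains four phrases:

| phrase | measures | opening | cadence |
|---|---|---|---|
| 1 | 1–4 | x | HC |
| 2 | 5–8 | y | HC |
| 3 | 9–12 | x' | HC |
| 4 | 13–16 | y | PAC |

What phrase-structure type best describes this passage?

Four phrases in two halves: the first half (mm. 1–8) ends with a half cadence, the second (mm. 9–16) with a perfect authentic cadence — a large antecedent–consequent pair, i.e. a double period.
Phrase 3 begins with the same material as phrase 1, making it parallel.

parallel double period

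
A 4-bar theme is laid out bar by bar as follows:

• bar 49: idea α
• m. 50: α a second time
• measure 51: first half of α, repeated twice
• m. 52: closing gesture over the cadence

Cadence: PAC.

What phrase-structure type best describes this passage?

Basic idea (measure 49) + its repetition (m. 50) form the presentation; fragmentation and cadence (measures 51–52) form the continuation — the 4-bar whole is a sentence.

sentence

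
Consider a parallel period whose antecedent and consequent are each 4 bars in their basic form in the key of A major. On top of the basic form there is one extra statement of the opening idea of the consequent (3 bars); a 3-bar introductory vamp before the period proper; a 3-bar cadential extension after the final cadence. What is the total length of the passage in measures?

Basic parallel period: 4 + 4 = 8 bars.
8 (basic form) + 3 (extra statement) + 3 (introduction) + 3 (cadential extension) = 17.

17 measures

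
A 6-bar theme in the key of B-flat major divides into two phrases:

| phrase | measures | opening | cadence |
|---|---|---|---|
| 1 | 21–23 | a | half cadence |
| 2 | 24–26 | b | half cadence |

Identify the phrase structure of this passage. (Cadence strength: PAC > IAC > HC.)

phrase group

The second phrase closes with a half cadence, which is not stronger than the first phrase's half cadence; without a weak→strong cadential pair there is no antecedent–consequent relationship, so this is a phrase group rather than a period.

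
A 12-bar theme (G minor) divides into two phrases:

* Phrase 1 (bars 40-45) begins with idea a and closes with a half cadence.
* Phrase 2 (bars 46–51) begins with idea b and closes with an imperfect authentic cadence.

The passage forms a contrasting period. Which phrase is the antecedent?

phrase 1

The phrase ending with the weaker cadence (half cadence) is the antecedent; the one ending more conclusively (imperfect authentic cadence) is the consequent. The antecedent is phrase 1.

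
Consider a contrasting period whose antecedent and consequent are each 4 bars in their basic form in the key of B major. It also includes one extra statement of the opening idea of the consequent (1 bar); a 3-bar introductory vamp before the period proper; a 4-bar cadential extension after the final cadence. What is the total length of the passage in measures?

16 measures

Basic contrasting period: 4 + 4 = 8 bars.
8 (basic form) + 1 (extra statement) + 3 (introduction) + 4 (cadential extension) = 16.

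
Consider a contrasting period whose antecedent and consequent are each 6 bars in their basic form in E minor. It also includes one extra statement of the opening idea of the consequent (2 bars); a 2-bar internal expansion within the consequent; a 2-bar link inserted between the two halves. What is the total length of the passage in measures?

Basic contrasting period: 6 + 6 = 12 bars.
12 (basic form) + 2 (extra statement) + 2 (internal expansion) + 2 (link) = 18.

18 measures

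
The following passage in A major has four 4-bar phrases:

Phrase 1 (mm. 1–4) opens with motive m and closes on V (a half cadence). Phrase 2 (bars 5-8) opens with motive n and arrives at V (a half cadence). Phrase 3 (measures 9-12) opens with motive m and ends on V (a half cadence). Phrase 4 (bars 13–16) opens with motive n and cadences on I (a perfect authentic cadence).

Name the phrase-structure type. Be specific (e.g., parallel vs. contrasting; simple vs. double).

Four phrases in two halves: the first half (bars 1–8) ends with a half cadence, the second (mm. 9-16) with a perfect authentic cadence — a large antecedent–consequent pair, i.e. a double period.
Phrase 3 begins with the same material as phrase 1, making it parallel.

parallel double period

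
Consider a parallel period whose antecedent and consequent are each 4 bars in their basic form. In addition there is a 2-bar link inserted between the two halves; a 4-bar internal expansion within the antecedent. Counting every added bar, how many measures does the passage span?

Basic parallel period: 4 + 4 = 8 bars.
8 (basic form) + 2 (link) + 4 (internal expansion) = 14.

14 measures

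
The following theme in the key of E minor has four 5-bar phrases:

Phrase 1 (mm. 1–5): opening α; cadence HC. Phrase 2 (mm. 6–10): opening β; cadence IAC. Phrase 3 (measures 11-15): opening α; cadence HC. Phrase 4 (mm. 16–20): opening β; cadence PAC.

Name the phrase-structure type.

Four phrases in two halves: the first half (bars 1–10) ends with an imperfect authentic cadence, the second (measures 11-20) with a perfect authentic cadence — a large antecedent–consequent pair, i.e. a double period.
Phrase 3 begins with the same material as phrase 1, making it parallel.

parallel double period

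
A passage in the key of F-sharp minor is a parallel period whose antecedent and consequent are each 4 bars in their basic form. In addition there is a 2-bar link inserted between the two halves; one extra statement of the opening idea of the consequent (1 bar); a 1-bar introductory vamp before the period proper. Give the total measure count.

Basic parallel period: 4 + 4 = 8 bars.
8 (basic form) + 2 (link) + 1 (extra statement) + 1 (introduction) = 12.

12 measures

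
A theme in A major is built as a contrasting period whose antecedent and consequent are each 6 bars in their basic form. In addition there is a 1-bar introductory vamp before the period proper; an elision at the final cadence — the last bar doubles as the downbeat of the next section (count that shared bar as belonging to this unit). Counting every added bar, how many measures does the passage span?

Basic contrasting period: 6 + 6 = 12 bars.
12 (basic form) + 1 (introduction) = 13.
The elision shares a bar with the next section but does not change this unit's count.

13 measures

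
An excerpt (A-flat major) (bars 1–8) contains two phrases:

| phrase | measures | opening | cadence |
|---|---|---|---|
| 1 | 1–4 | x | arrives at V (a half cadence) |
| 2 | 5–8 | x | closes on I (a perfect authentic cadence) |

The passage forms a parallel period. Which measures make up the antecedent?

The phrase ending with the weaker cadence (half cadence) is the antecedent; the one ending more conclusively (perfect authentic cadence) is the consequent. The antecedent is measures 1–4.

measures 1–4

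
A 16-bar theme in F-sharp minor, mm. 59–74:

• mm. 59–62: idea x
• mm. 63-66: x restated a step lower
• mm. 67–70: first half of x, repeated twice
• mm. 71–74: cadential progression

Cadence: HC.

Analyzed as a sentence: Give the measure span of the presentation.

The presentation of a sentence is the basic idea (bars 59–62) plus its repetition (bars 63-66); the presentation is therefore bars 59-66.

measures 59–66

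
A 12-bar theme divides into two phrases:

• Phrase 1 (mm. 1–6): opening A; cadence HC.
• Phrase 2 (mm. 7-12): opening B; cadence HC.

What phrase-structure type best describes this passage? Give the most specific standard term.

phrase group

The second phrase closes with a half cadence, which is not stronger than the first phrase's half cadence; without a weak→strong cadential pair there is no antecedent–consequent relationship, so this is a phrase group rather than a period.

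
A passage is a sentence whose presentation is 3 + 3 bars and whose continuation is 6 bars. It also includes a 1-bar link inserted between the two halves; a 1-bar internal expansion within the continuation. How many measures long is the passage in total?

Basic sentence: 3 + 3 + 6 = 12 bars.
12 (basic form) + 1 (link) + 1 (internal expansion) = 14.

14 measures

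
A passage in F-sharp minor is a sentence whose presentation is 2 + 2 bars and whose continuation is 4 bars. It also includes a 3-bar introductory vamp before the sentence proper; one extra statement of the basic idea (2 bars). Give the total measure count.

Basic sentence: 2 + 2 + 4 = 8 bars.
8 (basic form) + 3 (introduction) + 2 (extra statement) = 13.

13 measures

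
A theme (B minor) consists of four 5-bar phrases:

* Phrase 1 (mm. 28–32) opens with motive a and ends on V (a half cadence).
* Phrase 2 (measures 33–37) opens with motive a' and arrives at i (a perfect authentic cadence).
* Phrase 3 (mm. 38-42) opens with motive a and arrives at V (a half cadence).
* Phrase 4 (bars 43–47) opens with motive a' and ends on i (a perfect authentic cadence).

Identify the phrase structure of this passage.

The cadence pattern HC–PAC–HC–PAC is weak–strong twice, and phrases 3–4 restate phrases 1–2: a period heard twice, not a double period (which would end weakly at phrase 2).

repeated period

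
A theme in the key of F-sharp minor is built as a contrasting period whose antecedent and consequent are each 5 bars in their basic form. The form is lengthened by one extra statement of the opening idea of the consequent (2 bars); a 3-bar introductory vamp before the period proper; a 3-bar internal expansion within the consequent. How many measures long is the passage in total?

18 measures

Basic contrasting period: 5 + 5 = 10 bars.
10 (basic form) + 2 (extra statement) + 3 (introduction) + 3 (internal expansion) = 18.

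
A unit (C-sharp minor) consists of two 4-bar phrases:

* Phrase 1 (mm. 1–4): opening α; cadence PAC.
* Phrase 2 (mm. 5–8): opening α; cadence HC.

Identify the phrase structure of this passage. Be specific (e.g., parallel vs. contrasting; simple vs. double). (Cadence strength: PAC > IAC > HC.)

The second phrase closes with a half cadence, which is not stronger than the first phrase's perfect authentic cadence; without a weak→strong cadential pair there is no antecedent–consequent relationship, so this is a phrase group rather than a period.

phrase group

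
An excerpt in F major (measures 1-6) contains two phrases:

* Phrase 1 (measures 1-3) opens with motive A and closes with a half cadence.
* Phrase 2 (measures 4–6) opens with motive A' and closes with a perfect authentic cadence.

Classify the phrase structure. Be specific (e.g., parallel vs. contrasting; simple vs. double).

Phrase 1 ends with a half cadence (weaker) and phrase 2 with a perfect authentic cadence (stronger): antecedent + consequent = a period.
The two phrases open with the same material (A / A'), so the period is parallel.

parallel period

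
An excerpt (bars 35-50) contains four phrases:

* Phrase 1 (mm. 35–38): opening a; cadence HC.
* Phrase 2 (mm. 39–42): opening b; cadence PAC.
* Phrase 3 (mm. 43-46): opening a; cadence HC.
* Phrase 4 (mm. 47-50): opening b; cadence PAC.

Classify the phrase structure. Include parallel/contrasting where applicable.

The cadence pattern HC–PAC–HC–PAC is weak–strong twice, and phrases 3–4 restate phrases 1–2: a period heard twice, not a double period (which would end weakly at phrase 2).

repeated period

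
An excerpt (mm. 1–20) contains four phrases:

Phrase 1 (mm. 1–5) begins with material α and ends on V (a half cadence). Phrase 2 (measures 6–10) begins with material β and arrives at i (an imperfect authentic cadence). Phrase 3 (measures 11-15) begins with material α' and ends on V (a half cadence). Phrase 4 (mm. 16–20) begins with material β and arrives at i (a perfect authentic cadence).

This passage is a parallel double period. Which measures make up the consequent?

measures 11–20

In a double period the four phrases pair into a large antecedent (phrases 1–2, ending imperfect authentic cadence) and a large consequent (phrases 3–4, ending perfect authentic cadence). The consequent spans mm. 11-20.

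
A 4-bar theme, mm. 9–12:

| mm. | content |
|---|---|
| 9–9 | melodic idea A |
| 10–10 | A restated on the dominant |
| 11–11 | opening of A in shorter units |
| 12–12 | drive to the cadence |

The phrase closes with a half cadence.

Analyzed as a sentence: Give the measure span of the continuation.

After the presentation (bars 9–10), the continuation covers the fragmentation through the cadence: mm. 11-12.

measures 11–12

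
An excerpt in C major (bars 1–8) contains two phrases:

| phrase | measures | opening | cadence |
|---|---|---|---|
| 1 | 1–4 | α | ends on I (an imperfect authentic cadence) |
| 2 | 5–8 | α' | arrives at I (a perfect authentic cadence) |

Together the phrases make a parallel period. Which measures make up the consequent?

The phrase ending with the weaker cadence (imperfect authentic cadence) is the antecedent; the one ending more conclusively (perfect authentic cadence) is the consequent. The consequent is measures 5–8.

measures 5–8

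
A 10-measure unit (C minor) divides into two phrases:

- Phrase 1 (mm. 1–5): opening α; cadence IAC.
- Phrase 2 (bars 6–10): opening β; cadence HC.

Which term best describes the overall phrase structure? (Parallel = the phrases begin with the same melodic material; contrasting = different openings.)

phrase group

The second phrase closes with a half cadence, which is not stronger than the first phrase's imperfect authentic cadence; without a weak→strong cadential pair there is no antecedent–consequent relationship, so this is a phrase group rather than a period.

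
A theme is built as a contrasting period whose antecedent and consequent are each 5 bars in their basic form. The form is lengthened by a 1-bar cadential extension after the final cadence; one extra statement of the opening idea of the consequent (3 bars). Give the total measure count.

14 measures

Basic contrasting period: 5 + 5 = 10 bars.
10 (basic form) + 1 (cadential extension) + 3 (extra statement) = 14.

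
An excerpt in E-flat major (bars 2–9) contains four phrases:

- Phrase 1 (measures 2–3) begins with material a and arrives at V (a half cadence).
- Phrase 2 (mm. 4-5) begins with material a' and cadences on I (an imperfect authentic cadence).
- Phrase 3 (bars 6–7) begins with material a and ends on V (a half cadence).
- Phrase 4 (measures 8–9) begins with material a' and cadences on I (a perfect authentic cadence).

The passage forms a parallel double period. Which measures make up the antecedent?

In a double period the four phrases pair into a large antecedent (phrases 1–2, ending imperfect authentic cadence) and a large consequent (phrases 3–4, ending perfect authentic cadence). The antecedent spans measures 2–5.

measures 2–5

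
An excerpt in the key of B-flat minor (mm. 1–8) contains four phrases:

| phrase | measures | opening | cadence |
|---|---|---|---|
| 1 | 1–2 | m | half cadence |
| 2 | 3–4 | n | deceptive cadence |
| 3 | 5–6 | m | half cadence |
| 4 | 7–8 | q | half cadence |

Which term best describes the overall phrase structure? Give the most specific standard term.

phrase group

Phrase 4 ends with a half cadence, no stronger than phrase 2's deceptive cadence, so the four phrases do not form a double period; nor do phrases 3–4 duplicate 1–2, so it is not a repeated period. With no phrase reaching a conclusive cadence, the passage is a phrase group.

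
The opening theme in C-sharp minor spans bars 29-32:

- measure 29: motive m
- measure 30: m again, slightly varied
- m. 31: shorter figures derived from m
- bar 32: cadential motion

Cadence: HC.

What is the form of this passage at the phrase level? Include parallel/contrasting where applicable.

sentence

Basic idea (measure 29) + its repetition (bar 30) form the presentation; fragmentation and cadence (mm. 31-32) form the continuation — the 4-bar whole is a sentence.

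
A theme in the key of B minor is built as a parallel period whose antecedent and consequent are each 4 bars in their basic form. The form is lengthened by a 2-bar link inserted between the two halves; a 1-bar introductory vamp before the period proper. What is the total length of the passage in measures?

Basic parallel period: 4 + 4 = 8 bars.
8 (basic form) + 2 (link) + 1 (introduction) = 11.

11 measures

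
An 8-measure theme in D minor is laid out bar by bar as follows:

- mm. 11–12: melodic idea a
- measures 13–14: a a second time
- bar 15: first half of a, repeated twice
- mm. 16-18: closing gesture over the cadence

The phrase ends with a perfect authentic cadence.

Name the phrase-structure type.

sentence

Basic idea (bars 11-12) + its repetition (bars 13-14) form the presentation; fragmentation and cadence (mm. 15-18) form the continuation — the 8-bar whole is a sentence.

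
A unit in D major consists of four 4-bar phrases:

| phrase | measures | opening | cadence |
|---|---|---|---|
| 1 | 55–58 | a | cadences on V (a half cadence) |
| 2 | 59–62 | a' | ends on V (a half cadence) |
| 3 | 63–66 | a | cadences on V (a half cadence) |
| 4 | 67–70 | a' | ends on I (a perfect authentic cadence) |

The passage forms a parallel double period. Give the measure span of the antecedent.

In a double period the first pair of phrases (ending half cadence) is the large antecedent and the second pair (ending perfect authentic cadence) is the large consequent; the antecedent is measures 55–62.

measures 55–62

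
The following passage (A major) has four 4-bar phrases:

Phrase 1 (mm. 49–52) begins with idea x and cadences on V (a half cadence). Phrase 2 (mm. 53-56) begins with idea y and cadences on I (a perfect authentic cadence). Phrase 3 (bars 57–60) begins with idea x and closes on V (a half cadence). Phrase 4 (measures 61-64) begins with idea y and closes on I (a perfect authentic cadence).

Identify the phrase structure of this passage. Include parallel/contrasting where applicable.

repeated period

The cadence pattern HC–PAC–HC–PAC is weak–strong twice, and phrases 3–4 restate phrases 1–2: a period heard twice, not a double period (which would end weakly at phrase 2).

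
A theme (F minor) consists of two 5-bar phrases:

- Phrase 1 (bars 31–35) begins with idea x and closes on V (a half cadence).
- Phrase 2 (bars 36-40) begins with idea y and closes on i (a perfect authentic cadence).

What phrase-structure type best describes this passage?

contrasting period

Phrase 1 ends with a half cadence (weaker) and phrase 2 with a perfect authentic cadence (stronger): antecedent + consequent = a period.
The two phrases open with different material (x / y), so the period is contrasting.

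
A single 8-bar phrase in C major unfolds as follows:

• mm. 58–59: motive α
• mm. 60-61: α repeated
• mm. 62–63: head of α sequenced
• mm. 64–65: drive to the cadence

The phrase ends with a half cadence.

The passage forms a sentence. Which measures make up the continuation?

measures 62–65

After the presentation (measures 58–61), the continuation covers the fragmentation through the cadence: mm. 62-65.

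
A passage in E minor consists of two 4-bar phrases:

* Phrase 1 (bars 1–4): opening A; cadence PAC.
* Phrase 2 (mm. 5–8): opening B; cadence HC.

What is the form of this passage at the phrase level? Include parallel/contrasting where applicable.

The second phrase closes with a half cadence, which is not stronger than the first phrase's perfect authentic cadence; without a weak→strong cadential pair there is no antecedent–consequent relationship, so this is a phrase group rather than a period.

phrase group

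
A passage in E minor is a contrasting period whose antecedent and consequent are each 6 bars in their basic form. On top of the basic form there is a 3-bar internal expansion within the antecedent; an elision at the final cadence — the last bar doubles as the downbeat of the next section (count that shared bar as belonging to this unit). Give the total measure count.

Basic contrasting period: 6 + 6 = 12 bars.
12 (basic form) + 3 (internal expansion) = 15.
The elision shares a bar with the next section but does not change this unit's count.

15 measures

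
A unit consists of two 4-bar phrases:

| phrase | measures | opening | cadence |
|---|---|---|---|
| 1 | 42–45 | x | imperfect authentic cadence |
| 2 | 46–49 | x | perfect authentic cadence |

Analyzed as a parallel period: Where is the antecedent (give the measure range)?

measures 42–45

The antecedent is the phrase ending with the weaker cadence (imperfect authentic cadence, phrase 1) and the consequent the one ending more conclusively (perfect authentic cadence, phrase 2); the antecedent is mm. 42–45.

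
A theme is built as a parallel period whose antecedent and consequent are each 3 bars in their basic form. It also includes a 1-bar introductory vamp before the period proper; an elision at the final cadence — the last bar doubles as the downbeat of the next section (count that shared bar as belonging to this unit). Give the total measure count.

Basic parallel period: 3 + 3 = 6 bars.
6 (basic form) + 1 (introduction) = 7.
The elision shares a bar with the next section but does not change this unit's count.

7 measures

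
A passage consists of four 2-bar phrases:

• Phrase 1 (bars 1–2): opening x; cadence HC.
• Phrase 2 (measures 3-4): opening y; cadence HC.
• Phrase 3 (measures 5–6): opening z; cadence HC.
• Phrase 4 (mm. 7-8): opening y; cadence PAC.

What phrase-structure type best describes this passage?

contrasting double period

Four phrases in two halves: the first half (mm. 1–4) ends with a half cadence, the second (mm. 5–8) with a perfect authentic cadence — a large antecedent–consequent pair, i.e. a double period.
Phrase 3 begins with different material from phrase 1, making it contrasting.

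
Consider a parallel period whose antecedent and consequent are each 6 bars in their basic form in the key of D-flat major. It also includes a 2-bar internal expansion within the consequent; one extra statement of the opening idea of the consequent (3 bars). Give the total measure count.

17 measures

Basic parallel period: 6 + 6 = 12 bars.
12 (basic form) + 2 (internal expansion) + 3 (extra statement) = 17.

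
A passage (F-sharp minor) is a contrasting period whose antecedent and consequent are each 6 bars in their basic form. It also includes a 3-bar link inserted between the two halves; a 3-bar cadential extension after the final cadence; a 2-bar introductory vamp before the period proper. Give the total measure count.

Basic contrasting period: 6 + 6 = 12 bars.
12 (basic form) + 3 (link) + 3 (cadential extension) + 2 (introduction) = 20.

20 measures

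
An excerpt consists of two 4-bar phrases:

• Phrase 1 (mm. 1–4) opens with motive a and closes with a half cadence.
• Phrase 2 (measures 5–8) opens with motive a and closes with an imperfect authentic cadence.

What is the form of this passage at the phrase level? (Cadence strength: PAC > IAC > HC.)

parallel period

Phrase 1 ends with a half cadence (weaker) and phrase 2 with an imperfect authentic cadence (stronger): antecedent + consequent = a period.
The two phrases open with the same material (a / a), so the period is parallel.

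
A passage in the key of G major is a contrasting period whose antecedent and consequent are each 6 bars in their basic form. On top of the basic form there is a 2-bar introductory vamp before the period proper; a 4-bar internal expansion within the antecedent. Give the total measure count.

18 measures

Basic contrasting period: 6 + 6 = 12 bars.
12 (basic form) + 2 (introduction) + 4 (internal expansion) = 18.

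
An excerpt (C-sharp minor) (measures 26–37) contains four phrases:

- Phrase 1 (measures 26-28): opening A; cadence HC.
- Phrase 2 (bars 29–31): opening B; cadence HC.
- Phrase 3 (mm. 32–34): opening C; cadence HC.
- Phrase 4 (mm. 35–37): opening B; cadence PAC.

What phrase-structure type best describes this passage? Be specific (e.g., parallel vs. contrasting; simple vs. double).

contrasting double period

Four phrases in two halves: the first half (bars 26-31) ends with a half cadence, the second (measures 32–37) with a perfect authentic cadence — a large antecedent–consequent pair, i.e. a double period.
Phrase 3 begins with different material from phrase 1, making it contrasting.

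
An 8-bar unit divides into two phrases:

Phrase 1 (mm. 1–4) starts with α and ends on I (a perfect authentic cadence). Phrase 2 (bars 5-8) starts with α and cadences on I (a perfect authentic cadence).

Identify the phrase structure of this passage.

repeated phrase

Both phrases have the same opening (α) and the same cadence (perfect authentic cadence): the second is a restatement, not a consequent, so this is a repeated phrase rather than a period.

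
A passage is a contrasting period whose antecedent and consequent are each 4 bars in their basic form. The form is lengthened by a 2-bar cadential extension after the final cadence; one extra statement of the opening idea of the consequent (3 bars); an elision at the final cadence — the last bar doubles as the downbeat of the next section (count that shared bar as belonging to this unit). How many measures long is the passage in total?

13 measures

Basic contrasting period: 4 + 4 = 8 bars.
8 (basic form) + 2 (cadential extension) + 3 (extra statement) = 13.
The elision shares a bar with the next section but does not change this unit's count.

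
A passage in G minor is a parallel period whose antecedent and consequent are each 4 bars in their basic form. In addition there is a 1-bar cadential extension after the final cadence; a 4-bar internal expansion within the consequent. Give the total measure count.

13 measures

Basic parallel period: 4 + 4 = 8 bars.
8 (basic form) + 1 (cadential extension) + 4 (internal expansion) = 13.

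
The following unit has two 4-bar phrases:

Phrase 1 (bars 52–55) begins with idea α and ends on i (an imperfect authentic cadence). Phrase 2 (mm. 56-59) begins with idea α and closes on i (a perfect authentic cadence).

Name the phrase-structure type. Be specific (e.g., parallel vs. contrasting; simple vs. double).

Phrase 1 ends with an imperfect authentic cadence (weaker) and phrase 2 with a perfect authentic cadence (stronger): antecedent + consequent = a period.
The two phrases open with the same material (α / α), so the period is parallel.

parallel period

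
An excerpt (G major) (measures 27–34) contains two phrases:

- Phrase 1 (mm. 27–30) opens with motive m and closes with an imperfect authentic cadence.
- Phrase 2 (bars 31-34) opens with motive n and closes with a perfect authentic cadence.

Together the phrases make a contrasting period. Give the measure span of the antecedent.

measures 27–30

The phrase ending with the weaker cadence (imperfect authentic cadence) is the antecedent; the one ending more conclusively (perfect authentic cadence) is the consequent. The antecedent is measures 27–30.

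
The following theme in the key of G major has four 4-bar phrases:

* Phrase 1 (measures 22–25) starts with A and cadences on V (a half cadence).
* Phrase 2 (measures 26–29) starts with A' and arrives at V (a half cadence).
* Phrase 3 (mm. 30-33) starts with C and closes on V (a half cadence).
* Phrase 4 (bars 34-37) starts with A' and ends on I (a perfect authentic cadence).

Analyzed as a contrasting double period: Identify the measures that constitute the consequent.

measures 30–37

In a double period the four phrases pair into a large antecedent (phrases 1–2, ending half cadence) and a large consequent (phrases 3–4, ending perfect authentic cadence). The consequent spans bars 30–37.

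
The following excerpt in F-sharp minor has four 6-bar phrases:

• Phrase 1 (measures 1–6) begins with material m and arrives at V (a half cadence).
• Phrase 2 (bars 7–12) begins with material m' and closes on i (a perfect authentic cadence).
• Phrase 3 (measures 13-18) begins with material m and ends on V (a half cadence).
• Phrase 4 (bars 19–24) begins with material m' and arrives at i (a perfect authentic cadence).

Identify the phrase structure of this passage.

repeated period

The cadence pattern HC–PAC–HC–PAC is weak–strong twice, and phrases 3–4 restate phrases 1–2: a period heard twice, not a double period (which would end weakly at phrase 2).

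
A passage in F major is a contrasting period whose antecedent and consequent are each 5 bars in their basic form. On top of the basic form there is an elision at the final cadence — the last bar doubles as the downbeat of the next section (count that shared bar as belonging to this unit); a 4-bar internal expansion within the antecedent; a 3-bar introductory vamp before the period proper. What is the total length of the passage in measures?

17 measures

Basic contrasting period: 5 + 5 = 10 bars.
10 (basic form) + 4 (internal expansion) + 3 (introduction) = 17.
The elision shares a bar with the next section but does not change this unit's count.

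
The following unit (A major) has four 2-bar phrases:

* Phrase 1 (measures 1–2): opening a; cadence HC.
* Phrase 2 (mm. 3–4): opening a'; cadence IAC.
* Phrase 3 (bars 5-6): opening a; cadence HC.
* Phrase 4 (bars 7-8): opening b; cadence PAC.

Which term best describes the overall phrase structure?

parallel double period

Four phrases in two halves: the first half (measures 1-4) ends with an imperfect authentic cadence, the second (mm. 5-8) with a perfect authentic cadence — a large antecedent–consequent pair, i.e. a double period.
Phrase 3 begins with the same material as phrase 1, making it parallel.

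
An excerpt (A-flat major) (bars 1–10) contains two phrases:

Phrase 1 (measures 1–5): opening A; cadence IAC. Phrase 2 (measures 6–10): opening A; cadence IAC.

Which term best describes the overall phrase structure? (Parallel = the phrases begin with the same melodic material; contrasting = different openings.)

repeated phrase

Both phrases have the same opening (A) and the same cadence (imperfect authentic cadence): the second is a restatement, not a consequent, so this is a repeated phrase rather than a period.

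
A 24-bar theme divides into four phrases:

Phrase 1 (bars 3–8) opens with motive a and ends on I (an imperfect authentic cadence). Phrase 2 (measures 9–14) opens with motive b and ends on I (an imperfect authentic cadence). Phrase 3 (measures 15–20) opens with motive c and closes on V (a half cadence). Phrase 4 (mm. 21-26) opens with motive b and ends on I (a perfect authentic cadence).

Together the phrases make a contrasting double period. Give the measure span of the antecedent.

In a double period the first pair of phrases (ending imperfect authentic cadence) is the large antecedent and the second pair (ending perfect authentic cadence) is the large consequent; the antecedent is measures 3–14.

measures 3–14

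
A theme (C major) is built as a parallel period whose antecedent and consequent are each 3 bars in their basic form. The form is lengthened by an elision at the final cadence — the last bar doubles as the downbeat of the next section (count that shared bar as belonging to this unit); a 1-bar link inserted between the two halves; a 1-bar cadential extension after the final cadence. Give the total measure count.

Basic parallel period: 3 + 3 = 6 bars.
6 (basic form) + 1 (link) + 1 (cadential extension) = 8.
The elision shares a bar with the next section but does not change this unit's count.

8 measures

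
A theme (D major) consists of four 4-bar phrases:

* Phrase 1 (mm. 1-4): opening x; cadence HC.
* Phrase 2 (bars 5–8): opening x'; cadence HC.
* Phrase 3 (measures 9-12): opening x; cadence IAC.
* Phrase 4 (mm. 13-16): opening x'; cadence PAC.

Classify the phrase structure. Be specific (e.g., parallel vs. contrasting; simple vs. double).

Four phrases in two halves: the first half (mm. 1–8) ends with a half cadence, the second (mm. 9-16) with a perfect authentic cadence — a large antecedent–consequent pair, i.e. a double period.
Phrase 3 begins with the same material as phrase 1, making it parallel.

parallel double period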